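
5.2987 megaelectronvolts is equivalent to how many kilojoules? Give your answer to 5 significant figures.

1 MeV = 1.60218 × 10^-16 kJ.
Then 5.2987 × 1.60218 × 10^-16 ≈ 8.4895 × 10^-16 kJ.

8.4895 × 10^-16 kJ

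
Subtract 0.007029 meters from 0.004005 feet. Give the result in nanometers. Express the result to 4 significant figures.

0.004005 ft = 1.22072 × 10^6 nm and 0.007029 m = 7.02900 × 10^6 nm.
1.22072 × 10^6 − 7.02900 × 10^6 ≈ -5.808 × 10^6 nm.

-5.808 × 10^6 nanometers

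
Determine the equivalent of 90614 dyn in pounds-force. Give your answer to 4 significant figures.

0.2037 lbf

1 dyn = 2.24809 × 10^-6 lbf.
90614 × 2.24809 × 10^-6 ≈ 0.2037 lbf.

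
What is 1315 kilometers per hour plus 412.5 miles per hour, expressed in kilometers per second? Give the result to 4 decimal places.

0.5497 km/s

1315 km/h = 0.365278 km/s and 412.5 mph = 0.184404 km/s.
0.365278 + 0.184404 ≈ 0.5497 km/s.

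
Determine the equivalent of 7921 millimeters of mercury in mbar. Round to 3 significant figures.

1 mmHg = 1.33322 mbar.
So 7921 × 1.33322 ≈ 10600 mbar.

10600 mbar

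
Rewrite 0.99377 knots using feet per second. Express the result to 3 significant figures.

1 knot = 1.68781 feet per second.
Thus 0.99377 × 1.68781 ≈ 1.68 ft/s.

1.68 ft/s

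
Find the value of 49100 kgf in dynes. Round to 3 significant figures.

1 kgf = 980665 dyn.
Thus 49100 × 980665 ≈ 4.82e+10 dyn.

4.82e+10 dyn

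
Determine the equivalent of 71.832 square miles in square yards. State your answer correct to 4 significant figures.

2.225 × 10^8 yd²

1 square mile = 3.09760 × 10^6 yd².
So 71.832 × 3.09760 × 10^6 ≈ 2.225 × 10^8 yd².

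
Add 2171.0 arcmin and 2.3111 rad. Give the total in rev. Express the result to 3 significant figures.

2171.0 arcmin = 0.100509 rev and 2.3111 rad = 0.367823 rev.
0.100509 + 0.367823 ≈ 0.468 rev.

0.468 revolutions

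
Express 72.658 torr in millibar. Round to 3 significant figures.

96.9 millibar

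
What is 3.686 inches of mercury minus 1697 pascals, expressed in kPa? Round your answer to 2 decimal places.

10.79 kPa

3.686 inHg = 12.4822 kPa and 1697 Pa = 1.69700 kPa.
12.4822 − 1.69700 ≈ 10.79 kPa.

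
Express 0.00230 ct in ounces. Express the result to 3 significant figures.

1 ct = 0.00705479 ounces.
0.00230 × 0.00705479 ≈ 1.62e-5 oz.

1.62e-5 ounces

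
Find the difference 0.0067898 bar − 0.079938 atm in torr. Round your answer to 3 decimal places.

0.0067898 bar = 5.09277 torr and 0.079938 atm = 60.7529 torr.
5.09277 − 60.7529 ≈ -55.660 torr.

-55.660 torr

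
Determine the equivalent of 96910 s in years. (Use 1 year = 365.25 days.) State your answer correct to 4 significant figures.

1 second = 3.16881 × 10^-8 years.
Then 96910 × 3.16881 × 10^-8 ≈ 0.003071 yr.

0.003071 yr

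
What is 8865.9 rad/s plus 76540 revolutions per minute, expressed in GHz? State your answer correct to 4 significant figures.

2.687 × 10^-6 GHz

8865.9 rad/s = 1.41105 × 10^-6 GHz and 76540 rpm = 1.27567 × 10^-6 GHz.
1.41105 × 10^-6 + 1.27567 × 10^-6 ≈ 2.687 × 10^-6 GHz.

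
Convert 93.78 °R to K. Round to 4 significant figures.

°R = K × 9/5.
Applying the formula gives 52.10 K.

52.10 kelvins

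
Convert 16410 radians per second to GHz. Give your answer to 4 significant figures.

2.612e-6 gigahertz

1 rad/s = 1.59155e-10 gigahertz.
So 16410 × 1.59155e-10 ≈ 2.612e-6 GHz.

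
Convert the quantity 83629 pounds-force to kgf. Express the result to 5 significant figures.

1 lbf = 0.453592 kgf.
So 83629 × 0.453592 ≈ 37933 kgf.

37933 kgf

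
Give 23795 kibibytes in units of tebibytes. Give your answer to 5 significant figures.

2.2161 × 10^-5 TiB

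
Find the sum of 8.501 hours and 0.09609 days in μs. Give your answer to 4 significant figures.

3.891e+10 μs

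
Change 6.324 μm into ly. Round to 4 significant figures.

6.684 × 10^-22 light-years

1 micrometer = 1.05700 × 10^-22 ly.
Then 6.324 × 1.05700 × 10^-22 ≈ 6.684 × 10^-22 ly.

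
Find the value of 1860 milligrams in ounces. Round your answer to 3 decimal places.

1 milligram = 3.52740e-5 oz.
Then 1860 × 3.52740e-5 ≈ 0.066 oz.

0.066 ounces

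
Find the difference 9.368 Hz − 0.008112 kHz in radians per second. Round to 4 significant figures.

7.892 radians per second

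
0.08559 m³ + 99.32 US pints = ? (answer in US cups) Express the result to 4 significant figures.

0.08559 m³ = 361.768 US cup and 99.32 US pt = 198.640 US cup.
361.768 + 198.640 ≈ 560.4 US cup.

560.4 US cup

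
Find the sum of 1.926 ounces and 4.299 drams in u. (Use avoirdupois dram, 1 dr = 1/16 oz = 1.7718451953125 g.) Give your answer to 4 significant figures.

1.926 oz = 3.28816 × 10^25 u and 4.299 dr = 4.58716 × 10^24 u.
3.28816 × 10^25 + 4.58716 × 10^24 ≈ 3.747 × 10^25 u.

3.747 × 10^25 u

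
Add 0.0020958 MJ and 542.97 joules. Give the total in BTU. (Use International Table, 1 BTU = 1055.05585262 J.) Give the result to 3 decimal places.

0.0020958 MJ = 1.98644 BTU and 542.97 J = 0.514636 BTU.
1.98644 + 0.514636 ≈ 2.501 BTU.

2.501 BTU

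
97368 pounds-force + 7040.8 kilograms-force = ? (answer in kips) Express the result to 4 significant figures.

112.9 kip

97368 lbf = 97.3680 kip and 7040.8 kgf = 15.5223 kip.
97.3680 + 15.5223 ≈ 112.9 kip.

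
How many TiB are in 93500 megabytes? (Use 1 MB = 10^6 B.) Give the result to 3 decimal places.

1 megabyte = 9.09495e-7 tebibytes.
Then 93500 × 9.09495e-7 ≈ 0.085 TiB.

0.085 tebibytes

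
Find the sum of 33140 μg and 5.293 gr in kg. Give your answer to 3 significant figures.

33140 μg = 3.31400e-5 kg and 5.293 gr = 0.000342981 kg.
3.31400e-5 + 0.000342981 ≈ 0.000376 kg.

0.000376 kilograms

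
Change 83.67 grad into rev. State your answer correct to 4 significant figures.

0.2092 rev

1 gradian = 0.00250000 revolutions.
So 83.67 × 0.00250000 ≈ 0.2092 rev.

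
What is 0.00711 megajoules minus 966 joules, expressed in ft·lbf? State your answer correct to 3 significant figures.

0.00711 MJ = 5244.07 ft·lbf and 966 J = 712.485 ft·lbf.
5244.07 − 712.485 ≈ 4530 ft·lbf.

4530 foot-pounds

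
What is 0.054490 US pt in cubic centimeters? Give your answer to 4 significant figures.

1 US pint = 473.176 cm³.
0.054490 × 473.176 ≈ 25.78 cm³.

25.78 cm³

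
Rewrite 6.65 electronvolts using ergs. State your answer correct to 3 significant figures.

1.07e-11 ergs

1 eV = 1.60218e-12 ergs.
6.65 × 1.60218e-12 ≈ 1.07e-11 erg.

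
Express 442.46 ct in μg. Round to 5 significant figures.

1 ct = 200000 μg.
442.46 × 200000 ≈ 8.8492e+7 μg.

8.8492e+7 μg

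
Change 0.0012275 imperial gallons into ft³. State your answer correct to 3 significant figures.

1 imperial gallon = 0.160544 cubic feet.
0.0012275 × 0.160544 ≈ 0.000197 ft³.

0.000197 ft³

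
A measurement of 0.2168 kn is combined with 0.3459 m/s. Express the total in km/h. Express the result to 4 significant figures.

0.2168 kn = 0.401514 km/h and 0.3459 m/s = 1.24524 km/h.
0.401514 + 1.24524 ≈ 1.647 km/h.

1.647 km/h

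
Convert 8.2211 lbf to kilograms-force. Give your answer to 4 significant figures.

1 lbf = 0.453592 kilograms-force.
So 8.2211 × 0.453592 ≈ 3.729 kgf.

3.729 kgf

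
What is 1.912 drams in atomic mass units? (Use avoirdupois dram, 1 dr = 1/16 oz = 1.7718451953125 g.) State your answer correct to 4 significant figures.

2.040e+24 atomic mass units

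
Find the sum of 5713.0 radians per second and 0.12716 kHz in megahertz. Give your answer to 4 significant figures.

0.001036 megahertz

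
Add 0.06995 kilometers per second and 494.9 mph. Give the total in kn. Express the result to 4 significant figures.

0.06995 km/s = 135.972 kn and 494.9 mph = 430.056 kn.
135.972 + 430.056 ≈ 566.0 kn.

566.0 kn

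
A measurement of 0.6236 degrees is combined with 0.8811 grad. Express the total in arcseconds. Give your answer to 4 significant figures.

0.6236 ° = 2244.96 arcsec and 0.8811 grad = 2854.76 arcsec.
2244.96 + 2854.76 ≈ 5100 arcsec.

5100 arcsec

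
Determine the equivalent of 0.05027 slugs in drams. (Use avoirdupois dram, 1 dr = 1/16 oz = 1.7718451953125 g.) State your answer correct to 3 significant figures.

1 slug = 8236.56 drams.
Thus 0.05027 × 8236.56 ≈ 414 dr.

414 dr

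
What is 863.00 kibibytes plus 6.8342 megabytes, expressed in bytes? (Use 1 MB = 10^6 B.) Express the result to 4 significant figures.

863.00 KiB = 883712 B and 6.8342 MB = 6.83420e+6 B.
883712 + 6.83420e+6 ≈ 7.718e+6 B.

7.718e+6 bytes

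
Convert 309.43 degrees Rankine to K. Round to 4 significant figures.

°R = K × 9/5.
Applying the formula gives 171.9 K.

171.9 K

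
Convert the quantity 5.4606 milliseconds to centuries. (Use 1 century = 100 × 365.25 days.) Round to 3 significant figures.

1 millisecond = 3.16881e-13 century.
Thus 5.4606 × 3.16881e-13 ≈ 1.73e-12 century.

1.73e-12 century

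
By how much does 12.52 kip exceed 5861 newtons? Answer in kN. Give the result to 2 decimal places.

49.83 kN

12.52 kip = 55.6917 kN and 5861 N = 5.86100 kN.
55.6917 − 5.86100 ≈ 49.83 kN.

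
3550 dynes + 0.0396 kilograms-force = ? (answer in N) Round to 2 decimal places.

3550 dyn = 0.0355000 N and 0.0396 kgf = 0.388343 N.
0.0355000 + 0.388343 ≈ 0.42 N.

0.42 N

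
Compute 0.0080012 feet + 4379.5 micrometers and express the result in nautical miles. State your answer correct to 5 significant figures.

3.6816e-6 nautical miles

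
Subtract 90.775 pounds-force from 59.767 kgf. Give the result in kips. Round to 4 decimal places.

0.0410 kips

59.767 kgf = 0.131764 kip and 90.775 lbf = 0.0907750 kip.
0.131764 − 0.0907750 ≈ 0.0410 kip.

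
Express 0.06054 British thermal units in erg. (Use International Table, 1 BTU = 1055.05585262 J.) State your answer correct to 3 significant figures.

6.39e+8 ergs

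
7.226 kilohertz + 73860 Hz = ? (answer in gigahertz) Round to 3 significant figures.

8.11e-5 gigahertz

7.226 kHz = 7.22600e-6 GHz and 73860 Hz = 7.38600e-5 GHz.
7.22600e-6 + 7.38600e-5 ≈ 8.11e-5 GHz.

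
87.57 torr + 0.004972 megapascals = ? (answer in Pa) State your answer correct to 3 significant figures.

16600 pascals

87.57 torr = 11675.0 Pa and 0.004972 MPa = 4972.00 Pa.
11675.0 + 4972.00 ≈ 16600 Pa.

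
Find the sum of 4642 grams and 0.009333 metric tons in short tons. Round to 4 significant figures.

4642 g = 0.00511693 short ton and 0.009333 t = 0.0102879 short ton.
0.00511693 + 0.0102879 ≈ 0.01540 short ton.

0.01540 short ton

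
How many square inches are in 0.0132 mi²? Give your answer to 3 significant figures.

1 square mile = 4.01449 × 10^9 square inches.
Then 0.0132 × 4.01449 × 10^9 ≈ 5.30 × 10^7 in².

5.30 × 10^7 in²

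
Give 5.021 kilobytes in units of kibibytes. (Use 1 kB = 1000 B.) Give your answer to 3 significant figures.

4.90 kibibytes

1 kilobyte = 0.9765625 KiB.
Thus 5.021 × 0.9765625 ≈ 4.90 KiB.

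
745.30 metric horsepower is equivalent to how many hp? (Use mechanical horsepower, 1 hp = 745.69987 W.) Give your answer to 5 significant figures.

735.10 hp

1 PS = 0.986320 hp.
Then 745.30 × 0.986320 ≈ 735.10 hp.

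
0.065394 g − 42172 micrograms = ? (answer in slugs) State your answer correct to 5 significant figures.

1.5912 × 10^-6 slug

0.065394 g = 4.48091 × 10^-6 slug and 42172 μg = 2.88970 × 10^-6 slug.
4.48091 × 10^-6 − 2.88970 × 10^-6 ≈ 1.5912 × 10^-6 slug.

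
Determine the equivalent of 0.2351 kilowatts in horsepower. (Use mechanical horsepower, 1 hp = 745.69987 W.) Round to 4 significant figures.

0.3153 horsepower

1 kilowatt = 1.34102 hp.
Thus 0.2351 × 1.34102 ≈ 0.3153 hp.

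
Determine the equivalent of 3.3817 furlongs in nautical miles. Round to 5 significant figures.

1 furlong = 0.108622 nmi.
Then 3.3817 × 0.108622 ≈ 0.36733 nmi.

0.36733 nautical miles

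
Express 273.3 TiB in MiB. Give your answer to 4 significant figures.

2.866e+8 MiB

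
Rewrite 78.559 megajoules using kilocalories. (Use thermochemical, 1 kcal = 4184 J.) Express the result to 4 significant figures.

1 megajoule = 239.006 kilocalories.
So 78.559 × 239.006 ≈ 18780 kcal.

18780 kcal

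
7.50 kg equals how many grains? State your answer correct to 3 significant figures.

1 kilogram = 15432.4 gr.
Then 7.50 × 15432.4 ≈ 116000 gr.

116000 gr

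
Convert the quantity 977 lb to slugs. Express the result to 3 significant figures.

1 lb = 0.0310810 slug.
So 977 × 0.0310810 ≈ 30.4 slug.

30.4 slugs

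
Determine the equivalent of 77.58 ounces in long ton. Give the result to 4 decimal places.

1 oz = 2.79018 × 10^-5 long tons.
So 77.58 × 2.79018 × 10^-5 ≈ 0.0022 long ton.

0.0022 long tons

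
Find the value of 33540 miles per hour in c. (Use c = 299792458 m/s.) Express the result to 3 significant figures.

5.00 × 10^-5 times the speed of light

1 mile per hour = 1.49116 × 10^-9 times the speed of light.
33540 × 1.49116 × 10^-9 ≈ 5.00 × 10^-5 c.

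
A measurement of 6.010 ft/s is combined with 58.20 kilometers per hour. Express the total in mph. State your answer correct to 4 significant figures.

6.010 ft/s = 4.09773 mph and 58.20 km/h = 36.1638 mph.
4.09773 + 36.1638 ≈ 40.26 mph.

40.26 mph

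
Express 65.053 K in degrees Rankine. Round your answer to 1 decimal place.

117.1 °R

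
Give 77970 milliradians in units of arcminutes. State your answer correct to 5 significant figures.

1 milliradian = 3.43775 arcmin.
Thus 77970 × 3.43775 ≈ 268040 arcmin.

268040 arcmin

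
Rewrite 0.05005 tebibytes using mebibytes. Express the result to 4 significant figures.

1 tebibyte = 1.04858 × 10^6 MiB.
0.05005 × 1.04858 × 10^6 ≈ 52480 MiB.

52480 MiB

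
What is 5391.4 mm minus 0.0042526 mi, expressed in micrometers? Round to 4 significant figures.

-1.452 × 10^6 μm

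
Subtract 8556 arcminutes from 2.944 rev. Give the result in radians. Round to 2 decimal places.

2.944 rev = 18.4977 rad and 8556 arcmin = 2.48884 rad.
18.4977 − 2.48884 ≈ 16.01 rad.

16.01 rad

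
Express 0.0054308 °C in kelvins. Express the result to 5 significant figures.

K = °C + 273.15.
Applying the formula gives 273.16 K.

273.16 K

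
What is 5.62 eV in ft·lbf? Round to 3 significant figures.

1 eV = 1.18170 × 10^-19 ft·lbf.
So 5.62 × 1.18170 × 10^-19 ≈ 6.64 × 10^-19 ft·lbf.

6.64 × 10^-19 ft·lbf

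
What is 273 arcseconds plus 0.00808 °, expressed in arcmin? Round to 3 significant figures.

5.03 arcmin

273 arcsec = 4.55000 arcmin and 0.00808 ° = 0.484800 arcmin.
4.55000 + 0.484800 ≈ 5.03 arcmin.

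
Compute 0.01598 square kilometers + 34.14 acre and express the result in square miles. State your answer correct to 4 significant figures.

0.01598 km² = 0.006169912 mi² and 34.14 acre = 0.05334375 mi².
0.006169912 + 0.05334375 ≈ 0.05951 mi².

0.05951 mi²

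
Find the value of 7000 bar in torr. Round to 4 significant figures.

1 bar = 750.062 torr.
Then 7000 × 750.062 ≈ 5.250e+6 torr.

5.250e+6 torr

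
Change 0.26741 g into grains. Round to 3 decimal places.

4.127 grains

1 g = 15.4324 grains.
0.26741 × 15.4324 ≈ 4.127 gr.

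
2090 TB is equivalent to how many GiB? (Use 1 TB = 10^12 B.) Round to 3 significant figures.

1.95e+6 GiB

1 terabyte = 931.323 GiB.
2090 × 931.323 ≈ 1.95e+6 GiB.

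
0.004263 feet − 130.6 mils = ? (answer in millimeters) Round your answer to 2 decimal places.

0.004263 ft = 1.29936 mm and 130.6 mil = 3.31724 mm.
1.29936 − 3.31724 ≈ -2.02 mm.

-2.02 millimeters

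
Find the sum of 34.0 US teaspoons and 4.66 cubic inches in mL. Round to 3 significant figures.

244 mL

34.0 US tsp = 167.583 mL and 4.66 in³ = 76.3637 mL.
167.583 + 76.3637 ≈ 244 mL.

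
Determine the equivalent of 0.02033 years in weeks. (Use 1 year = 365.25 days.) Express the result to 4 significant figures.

1.061 wk

1 yr = 52.1786 wk.
Then 0.02033 × 52.1786 ≈ 1.061 wk.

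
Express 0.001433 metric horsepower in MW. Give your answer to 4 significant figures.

1.054 × 10^-6 MW

1 metric horsepower = 0.000735499 megawatts.
Then 0.001433 × 0.000735499 ≈ 1.054 × 10^-6 MW.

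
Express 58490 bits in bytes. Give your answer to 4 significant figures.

1 bit = 0.125000 B.
Then 58490 × 0.125000 ≈ 7311 B.

7311 B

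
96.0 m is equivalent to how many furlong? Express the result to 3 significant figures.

0.477 furlong

1 meter = 0.00497097 furlong.
96.0 × 0.00497097 ≈ 0.477 furlong.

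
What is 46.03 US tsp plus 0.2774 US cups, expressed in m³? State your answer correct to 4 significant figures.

46.03 US tsp = 0.000226878 m³ and 0.2774 US cup = 6.56296 × 10^-5 m³.
0.000226878 + 6.56296 × 10^-5 ≈ 0.0002925 m³.

0.0002925 m³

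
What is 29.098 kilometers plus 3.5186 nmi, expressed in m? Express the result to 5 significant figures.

35614 m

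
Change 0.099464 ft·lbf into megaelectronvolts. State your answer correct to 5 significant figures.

8.4170 × 10^11 MeV

1 foot-pound = 8.46235 × 10^12 megaelectronvolts.
Thus 0.099464 × 8.46235 × 10^12 ≈ 8.4170 × 10^11 MeV.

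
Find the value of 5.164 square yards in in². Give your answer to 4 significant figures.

1 square yard = 1296.00 in².
Then 5.164 × 1296.00 ≈ 6693 in².

6693 square inches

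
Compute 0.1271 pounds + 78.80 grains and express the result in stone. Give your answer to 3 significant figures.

0.1271 lb = 0.00907857 st and 78.80 gr = 0.000804082 st.
0.00907857 + 0.000804082 ≈ 0.00988 st.

0.00988 st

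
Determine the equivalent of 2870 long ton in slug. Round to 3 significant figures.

200000 slug

1 long ton = 69.6213 slug.
Then 2870 × 69.6213 ≈ 200000 slug.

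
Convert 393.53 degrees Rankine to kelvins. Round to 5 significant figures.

°R = K × 9/5.
Applying the formula gives 218.63 K.

218.63 kelvins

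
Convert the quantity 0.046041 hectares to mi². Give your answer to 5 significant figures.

1 ha = 0.00386102 square miles.
Thus 0.046041 × 0.00386102 ≈ 0.00017777 mi².

0.00017777 square miles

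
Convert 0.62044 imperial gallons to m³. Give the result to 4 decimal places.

1 imperial gallon = 0.00454609 cubic meters.
Thus 0.62044 × 0.00454609 ≈ 0.0028 m³.

0.0028 m³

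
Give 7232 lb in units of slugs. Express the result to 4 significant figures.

1 pound = 0.0310810 slug.
Then 7232 × 0.0310810 ≈ 224.8 slug.

224.8 slugs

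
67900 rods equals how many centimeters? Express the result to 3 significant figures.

1 rod = 502.920 centimeters.
So 67900 × 502.920 ≈ 3.41e+7 cm.

3.41e+7 centimeters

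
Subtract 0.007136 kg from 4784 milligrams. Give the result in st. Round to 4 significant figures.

4784 mg = 0.000753351 st and 0.007136 kg = 0.00112373 st.
0.000753351 − 0.00112373 ≈ -0.0003704 st.

-0.0003704 stone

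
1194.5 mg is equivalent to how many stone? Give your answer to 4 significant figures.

1 mg = 1.57473e-7 st.
So 1194.5 × 1.57473e-7 ≈ 0.0001881 st.

0.0001881 st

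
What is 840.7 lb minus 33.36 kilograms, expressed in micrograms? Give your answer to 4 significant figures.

3.480 × 10^11 micrograms

840.7 lb = 3.81335 × 10^11 μg and 33.36 kg = 3.33600 × 10^10 μg.
3.81335 × 10^11 − 3.33600 × 10^10 ≈ 3.480 × 10^11 μg.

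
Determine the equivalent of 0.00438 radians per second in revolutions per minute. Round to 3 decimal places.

1 radian per second = 9.54930 rpm.
Then 0.00438 × 9.54930 ≈ 0.042 rpm.

0.042 revolutions per minute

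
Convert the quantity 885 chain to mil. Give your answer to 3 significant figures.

7.01e+8 mil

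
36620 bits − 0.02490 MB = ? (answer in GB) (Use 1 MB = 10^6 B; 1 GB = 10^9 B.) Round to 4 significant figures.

-2.032 × 10^-5 gigabytes

36620 bit = 4.57750 × 10^-6 GB and 0.02490 MB = 2.49000 × 10^-5 GB.
4.57750 × 10^-6 − 2.49000 × 10^-5 ≈ -2.032 × 10^-5 GB.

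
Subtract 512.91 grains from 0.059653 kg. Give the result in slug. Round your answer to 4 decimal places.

0.0018 slugs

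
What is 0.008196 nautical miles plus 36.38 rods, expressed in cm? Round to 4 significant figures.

19810 centimeters

0.008196 nmi = 1517.90 cm and 36.38 rod = 18296.2 cm.
1517.90 + 18296.2 ≈ 19810 cm.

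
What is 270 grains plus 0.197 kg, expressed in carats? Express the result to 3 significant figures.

270 gr = 87.4785 ct and 0.197 kg = 985.000 ct.
87.4785 + 985.000 ≈ 1070 ct.

1070 ct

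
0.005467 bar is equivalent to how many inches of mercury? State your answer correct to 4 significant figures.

0.1614 inHg

1 bar = 29.5300 inches of mercury.
Then 0.005467 × 29.5300 ≈ 0.1614 inHg.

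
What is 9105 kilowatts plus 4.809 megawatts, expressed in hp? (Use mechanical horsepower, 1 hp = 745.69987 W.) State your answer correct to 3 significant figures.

9105 kW = 12210.0 hp and 4.809 MW = 6448.98 hp.
12210.0 + 6448.98 ≈ 18700 hp.

18700 horsepower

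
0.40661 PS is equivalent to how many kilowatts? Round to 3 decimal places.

0.299 kW

1 PS = 0.735499 kW.
0.40661 × 0.735499 ≈ 0.299 kW.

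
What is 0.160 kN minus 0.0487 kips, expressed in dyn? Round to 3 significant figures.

-5.66 × 10^6 dyn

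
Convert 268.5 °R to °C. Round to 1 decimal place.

°R = (°C + 273.15) × 9/5.
Applying the formula gives -124.0 °C.

-124.0 °C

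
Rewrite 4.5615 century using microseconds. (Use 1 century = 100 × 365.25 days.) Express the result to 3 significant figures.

1.44 × 10^16 μs

1 century = 3.15576 × 10^15 microseconds.
Thus 4.5615 × 3.15576 × 10^15 ≈ 1.44 × 10^16 μs.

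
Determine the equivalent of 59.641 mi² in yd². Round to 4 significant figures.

1.847e+8 yd²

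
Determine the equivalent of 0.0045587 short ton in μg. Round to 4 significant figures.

4.136 × 10^9 μg

1 short ton = 9.07185 × 10^11 μg.
Then 0.0045587 × 9.07185 × 10^11 ≈ 4.136 × 10^9 μg.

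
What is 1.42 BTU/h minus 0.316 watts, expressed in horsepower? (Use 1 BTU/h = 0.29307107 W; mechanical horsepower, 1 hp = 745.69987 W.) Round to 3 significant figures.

1.42 BTU/h = 0.000558081 hp and 0.316 W = 0.000423763 hp.
0.000558081 − 0.000423763 ≈ 0.000134 hp.

0.000134 horsepower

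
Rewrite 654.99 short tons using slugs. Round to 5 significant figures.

40715 slug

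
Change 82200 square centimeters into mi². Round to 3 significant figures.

3.17e-6 square miles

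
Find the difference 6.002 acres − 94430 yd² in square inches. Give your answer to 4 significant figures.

-8.473e+7 in²

6.002 acre = 3.76484e+7 in² and 94430 yd² = 1.22381e+8 in².
3.76484e+7 − 1.22381e+8 ≈ -8.473e+7 in².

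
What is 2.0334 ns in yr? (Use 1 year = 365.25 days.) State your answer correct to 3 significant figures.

6.44 × 10^-17 years

1 ns = 3.16881 × 10^-17 yr.
Thus 2.0334 × 3.16881 × 10^-17 ≈ 6.44 × 10^-17 yr.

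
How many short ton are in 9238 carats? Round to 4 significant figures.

1 carat = 2.20462 × 10^-7 short tons.
9238 × 2.20462 × 10^-7 ≈ 0.002037 short ton.

0.002037 short ton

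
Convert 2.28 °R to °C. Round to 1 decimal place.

-271.9 °C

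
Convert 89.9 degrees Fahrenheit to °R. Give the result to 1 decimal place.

549.6 °R

°R = °F + 459.67.
Applying the formula gives 549.6 °R.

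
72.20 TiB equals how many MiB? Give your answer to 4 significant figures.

7.571 × 10^7 mebibytes

1 tebibyte = 1.04858 × 10^6 MiB.
So 72.20 × 1.04858 × 10^6 ≈ 7.571 × 10^7 MiB.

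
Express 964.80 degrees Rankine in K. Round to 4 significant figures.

536.0 K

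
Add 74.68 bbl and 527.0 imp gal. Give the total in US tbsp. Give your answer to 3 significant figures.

965000 US tbsp

74.68 bbl = 802959 US tbsp and 527.0 imp gal = 162023 US tbsp.
802959 + 162023 ≈ 965000 US tbsp.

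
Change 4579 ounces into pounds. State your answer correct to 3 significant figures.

286 pounds

1 oz = 0.0625000 pounds.
4579 × 0.0625000 ≈ 286 lb.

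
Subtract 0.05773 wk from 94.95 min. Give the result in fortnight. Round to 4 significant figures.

-0.02416 fortnight

94.95 min = 0.00470982 fortnight and 0.05773 wk = 0.0288650 fortnight.
0.00470982 − 0.0288650 ≈ -0.02416 fortnight.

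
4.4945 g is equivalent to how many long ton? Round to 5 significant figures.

4.4235e-6 long tons

1 gram = 9.84207e-7 long ton.
Then 4.4945 × 9.84207e-7 ≈ 4.4235e-6 long ton.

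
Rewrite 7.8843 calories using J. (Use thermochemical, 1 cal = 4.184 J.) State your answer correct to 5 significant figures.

1 cal = 4.18400 J.
So 7.8843 × 4.18400 ≈ 32.988 J.

32.988 joules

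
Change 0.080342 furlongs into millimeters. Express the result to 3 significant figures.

16200 mm

1 furlong = 201168 mm.
Then 0.080342 × 201168 ≈ 16200 mm.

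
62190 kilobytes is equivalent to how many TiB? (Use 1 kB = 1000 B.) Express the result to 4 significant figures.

5.656 × 10^-5 TiB

1 kilobyte = 9.09495 × 10^-10 TiB.
62190 × 9.09495 × 10^-10 ≈ 5.656 × 10^-5 TiB.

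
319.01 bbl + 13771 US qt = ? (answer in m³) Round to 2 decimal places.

319.01 bbl = 50.7185 m³ and 13771 US qt = 13.0322 m³.
50.7185 + 13.0322 ≈ 63.75 m³.

63.75 m³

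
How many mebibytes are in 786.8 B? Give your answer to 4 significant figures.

0.0007504 MiB

1 B = 9.53674 × 10^-7 mebibytes.
786.8 × 9.53674 × 10^-7 ≈ 0.0007504 MiB.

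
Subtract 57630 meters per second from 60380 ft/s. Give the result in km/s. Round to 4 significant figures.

60380 ft/s = 18.4038 km/s and 57630 m/s = 57.6300 km/s.
18.4038 − 57.6300 ≈ -39.23 km/s.

-39.23 km/s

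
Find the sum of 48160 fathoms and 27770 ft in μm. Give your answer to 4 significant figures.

48160 fathom = 8.80750e+10 μm and 27770 ft = 8.46430e+9 μm.
8.80750e+10 + 8.46430e+9 ≈ 9.654e+10 μm.

9.654e+10 micrometers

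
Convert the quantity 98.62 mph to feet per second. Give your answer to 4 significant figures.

144.6 feet per second

1 mph = 1.46667 ft/s.
So 98.62 × 1.46667 ≈ 144.6 ft/s.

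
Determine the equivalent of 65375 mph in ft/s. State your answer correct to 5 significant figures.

95883 ft/s

1 mph = 1.466667 ft/s.
65375 × 1.466667 ≈ 95883 ft/s.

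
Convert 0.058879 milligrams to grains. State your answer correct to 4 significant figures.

0.0009086 gr

1 milligram = 0.0154324 gr.
Thus 0.058879 × 0.0154324 ≈ 0.0009086 gr.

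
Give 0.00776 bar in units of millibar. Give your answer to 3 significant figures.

7.76 mbar

1 bar = 1000.00 mbar.
Thus 0.00776 × 1000.00 ≈ 7.76 mbar.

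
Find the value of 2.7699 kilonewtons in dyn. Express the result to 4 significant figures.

1 kN = 1.00000e+8 dynes.
So 2.7699 × 1.00000e+8 ≈ 2.770e+8 dyn.

2.770e+8 dyn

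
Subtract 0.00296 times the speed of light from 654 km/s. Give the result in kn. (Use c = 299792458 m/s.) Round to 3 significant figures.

-454000 knots

654 km/s = 1.27127e+6 kn and 0.00296 c = 1.72494e+6 kn.
1.27127e+6 − 1.72494e+6 ≈ -454000 kn.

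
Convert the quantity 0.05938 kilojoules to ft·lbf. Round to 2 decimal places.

1 kilojoule = 737.562 foot-pounds.
Then 0.05938 × 737.562 ≈ 43.80 ft·lbf.

43.80 foot-pounds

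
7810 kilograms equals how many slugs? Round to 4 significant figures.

535.2 slugs

1 kg = 0.0685218 slug.
Thus 7810 × 0.0685218 ≈ 535.2 slug.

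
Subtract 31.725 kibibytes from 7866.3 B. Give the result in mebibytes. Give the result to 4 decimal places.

7866.3 B = 0.00750189 MiB and 31.725 KiB = 0.0309814 MiB.
0.00750189 − 0.0309814 ≈ -0.0235 MiB.

-0.0235 mebibytes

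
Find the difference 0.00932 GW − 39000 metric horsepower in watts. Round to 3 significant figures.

-1.94e+7 W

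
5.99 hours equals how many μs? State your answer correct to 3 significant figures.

1 h = 3.60000e+9 microseconds.
5.99 × 3.60000e+9 ≈ 2.16e+10 μs.

2.16e+10 μs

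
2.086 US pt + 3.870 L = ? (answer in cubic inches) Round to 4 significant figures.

296.4 cubic inches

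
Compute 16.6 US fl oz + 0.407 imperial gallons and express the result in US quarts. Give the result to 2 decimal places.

2.47 US qt

16.6 US fl oz = 0.518750 US qt and 0.407 imp gal = 1.95515 US qt.
0.518750 + 1.95515 ≈ 2.47 US qt.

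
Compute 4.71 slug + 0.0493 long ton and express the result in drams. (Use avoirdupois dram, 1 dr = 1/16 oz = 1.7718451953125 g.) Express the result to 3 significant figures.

4.71 slug = 38794.2 dr and 0.0493 long ton = 28270.6 dr.
38794.2 + 28270.6 ≈ 67100 dr.

67100 drams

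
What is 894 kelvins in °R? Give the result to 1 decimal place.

1609.2 °R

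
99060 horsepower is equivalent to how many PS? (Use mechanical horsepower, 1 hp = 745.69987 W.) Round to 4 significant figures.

100400 metric horsepower

1 hp = 1.01387 PS.
Then 99060 × 1.01387 ≈ 100400 PS.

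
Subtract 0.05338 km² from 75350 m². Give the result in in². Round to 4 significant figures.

3.405 × 10^7 square inches

75350 m² = 1.16793 × 10^8 in² and 0.05338 km² = 8.27392 × 10^7 in².
1.16793 × 10^8 − 8.27392 × 10^7 ≈ 3.405 × 10^7 in².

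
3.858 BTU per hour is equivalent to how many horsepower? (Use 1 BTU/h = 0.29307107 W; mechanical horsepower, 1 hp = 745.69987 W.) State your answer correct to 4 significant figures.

1 BTU/h = 0.000393015 hp.
3.858 × 0.000393015 ≈ 0.001516 hp.

0.001516 horsepower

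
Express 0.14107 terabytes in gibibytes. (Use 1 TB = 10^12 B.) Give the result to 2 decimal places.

1 terabyte = 931.323 gibibytes.
0.14107 × 931.323 ≈ 131.38 GiB.

131.38 gibibytes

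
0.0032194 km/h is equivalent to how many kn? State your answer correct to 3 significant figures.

0.00174 knots

1 kilometer per hour = 0.539957 kn.
Thus 0.0032194 × 0.539957 ≈ 0.00174 kn.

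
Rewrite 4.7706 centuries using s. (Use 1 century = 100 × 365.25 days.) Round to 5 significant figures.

1 century = 3.15576 × 10^9 seconds.
Then 4.7706 × 3.15576 × 10^9 ≈ 1.5055 × 10^10 s.

1.5055 × 10^10 seconds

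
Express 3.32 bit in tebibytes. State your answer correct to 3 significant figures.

3.77 × 10^-13 TiB

1 bit = 1.13687 × 10^-13 TiB.
So 3.32 × 1.13687 × 10^-13 ≈ 3.77 × 10^-13 TiB.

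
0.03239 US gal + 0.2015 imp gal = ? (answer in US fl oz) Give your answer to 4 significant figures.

0.03239 US gal = 4.14592 US fl oz and 0.2015 imp gal = 30.9749 US fl oz.
4.14592 + 30.9749 ≈ 35.12 US fl oz.

35.12 US fl oz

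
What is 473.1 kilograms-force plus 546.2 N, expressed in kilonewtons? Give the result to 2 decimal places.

5.19 kN

473.1 kgf = 4.63953 kN and 546.2 N = 0.546200 kN.
4.63953 + 0.546200 ≈ 5.19 kN.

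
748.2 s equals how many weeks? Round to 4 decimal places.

0.0012 wk

1 s = 1.65344e-6 wk.
So 748.2 × 1.65344e-6 ≈ 0.0012 wk.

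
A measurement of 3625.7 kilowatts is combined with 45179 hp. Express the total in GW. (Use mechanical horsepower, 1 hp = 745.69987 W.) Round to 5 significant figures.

0.037316 GW

3625.7 kW = 0.00362570 GW and 45179 hp = 0.0336900 GW.
0.00362570 + 0.0336900 ≈ 0.037316 GW.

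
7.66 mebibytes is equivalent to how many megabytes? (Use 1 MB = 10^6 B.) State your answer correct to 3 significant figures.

8.03 MB

1 mebibyte = 1.04858 megabytes.
Thus 7.66 × 1.04858 ≈ 8.03 MB.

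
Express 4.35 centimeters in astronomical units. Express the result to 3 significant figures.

2.91 × 10^-13 astronomical units

1 centimeter = 6.68459 × 10^-14 au.
Thus 4.35 × 6.68459 × 10^-14 ≈ 2.91 × 10^-13 au.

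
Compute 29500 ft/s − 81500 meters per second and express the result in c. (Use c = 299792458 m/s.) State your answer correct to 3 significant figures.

29500 ft/s = 2.99927e-5 c and 81500 m/s = 0.000271855 c.
2.99927e-5 − 0.000271855 ≈ -0.000242 c.

-0.000242 c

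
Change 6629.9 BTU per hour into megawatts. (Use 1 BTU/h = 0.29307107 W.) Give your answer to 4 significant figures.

1 BTU per hour = 2.93071e-7 MW.
Then 6629.9 × 2.93071e-7 ≈ 0.001943 MW.

0.001943 megawatts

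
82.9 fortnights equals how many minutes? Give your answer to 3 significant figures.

1 fortnight = 20160.0 minutes.
So 82.9 × 20160.0 ≈ 1.67 × 10^6 min.

1.67 × 10^6 minutes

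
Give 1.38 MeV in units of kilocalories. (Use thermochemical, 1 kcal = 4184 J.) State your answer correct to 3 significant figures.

5.28 × 10^-17 kcal

1 megaelectronvolt = 3.82929 × 10^-17 kilocalories.
Thus 1.38 × 3.82929 × 10^-17 ≈ 5.28 × 10^-17 kcal.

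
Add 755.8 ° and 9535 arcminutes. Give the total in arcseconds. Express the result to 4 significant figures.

3.293 × 10^6 arcseconds

755.8 ° = 2.72088 × 10^6 arcsec and 9535 arcmin = 572100 arcsec.
2.72088 × 10^6 + 572100 ≈ 3.293 × 10^6 arcsec.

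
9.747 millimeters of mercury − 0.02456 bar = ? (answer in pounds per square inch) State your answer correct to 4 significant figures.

-0.1677 pounds per square inch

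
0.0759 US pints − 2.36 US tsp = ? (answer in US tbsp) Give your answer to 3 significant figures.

0.0759 US pt = 2.42880 US tbsp and 2.36 US tsp = 0.786667 US tbsp.
2.42880 − 0.786667 ≈ 1.64 US tbsp.

1.64 US tablespoons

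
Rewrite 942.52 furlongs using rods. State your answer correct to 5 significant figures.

37701 rods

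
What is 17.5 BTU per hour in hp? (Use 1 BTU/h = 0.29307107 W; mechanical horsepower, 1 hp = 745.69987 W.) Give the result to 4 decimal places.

0.0069 horsepower

1 BTU/h = 0.000393015 hp.
Then 17.5 × 0.000393015 ≈ 0.0069 hp.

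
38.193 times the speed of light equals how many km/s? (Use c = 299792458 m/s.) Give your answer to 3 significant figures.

1.14e+7 km/s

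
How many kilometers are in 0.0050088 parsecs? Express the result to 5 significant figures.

1 pc = 3.08568 × 10^13 kilometers.
So 0.0050088 × 3.08568 × 10^13 ≈ 1.5456 × 10^11 km.

1.5456 × 10^11 kilometers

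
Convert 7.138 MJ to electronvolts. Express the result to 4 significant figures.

4.455 × 10^25 electronvolts

1 MJ = 6.24151 × 10^24 eV.
So 7.138 × 6.24151 × 10^24 ≈ 4.455 × 10^25 eV.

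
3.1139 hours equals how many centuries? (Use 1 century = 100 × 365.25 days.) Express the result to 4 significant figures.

1 hour = 1.14077 × 10^-6 centuries.
Thus 3.1139 × 1.14077 × 10^-6 ≈ 3.552 × 10^-6 century.

3.552 × 10^-6 centuries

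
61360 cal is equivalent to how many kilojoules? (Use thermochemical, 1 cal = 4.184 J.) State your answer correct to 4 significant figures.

256.7 kJ

1 cal = 0.00418400 kilojoules.
So 61360 × 0.00418400 ≈ 256.7 kJ.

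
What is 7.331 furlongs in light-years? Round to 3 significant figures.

1 furlong = 2.12635 × 10^-14 light-years.
So 7.331 × 2.12635 × 10^-14 ≈ 1.56 × 10^-13 ly.

1.56 × 10^-13 ly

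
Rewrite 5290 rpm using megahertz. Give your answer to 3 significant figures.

1 rpm = 1.66667 × 10^-8 megahertz.
So 5290 × 1.66667 × 10^-8 ≈ 8.82 × 10^-5 MHz.

8.82 × 10^-5 megahertz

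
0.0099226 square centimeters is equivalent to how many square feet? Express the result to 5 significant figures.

1.0681 × 10^-5 ft²

1 cm² = 0.00107639 square feet.
Thus 0.0099226 × 0.00107639 ≈ 1.0681 × 10^-5 ft².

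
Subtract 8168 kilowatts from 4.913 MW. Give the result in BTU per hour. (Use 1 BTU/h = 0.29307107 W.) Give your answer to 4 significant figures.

4.913 MW = 1.67639 × 10^7 BTU/h and 8168 kW = 2.78704 × 10^7 BTU/h.
1.67639 × 10^7 − 2.78704 × 10^7 ≈ -1.111 × 10^7 BTU/h.

-1.111 × 10^7 BTU/h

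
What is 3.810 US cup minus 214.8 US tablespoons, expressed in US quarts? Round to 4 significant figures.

-2.404 US qt

3.810 US cup = 0.952500 US qt and 214.8 US tbsp = 3.35625 US qt.
0.952500 − 3.35625 ≈ -2.404 US qt.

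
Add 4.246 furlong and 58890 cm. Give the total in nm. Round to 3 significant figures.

1.44 × 10^12 nm

4.246 furlong = 8.54159 × 10^11 nm and 58890 cm = 5.88900 × 10^11 nm.
8.54159 × 10^11 + 5.88900 × 10^11 ≈ 1.44 × 10^12 nm.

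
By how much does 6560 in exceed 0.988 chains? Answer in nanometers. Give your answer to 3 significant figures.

6560 in = 1.66624e+11 nm and 0.988 chain = 1.98754e+10 nm.
1.66624e+11 − 1.98754e+10 ≈ 1.47e+11 nm.

1.47e+11 nm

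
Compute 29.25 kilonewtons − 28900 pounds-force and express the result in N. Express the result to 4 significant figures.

-99300 newtons

29.25 kN = 29250.0 N and 28900 lbf = 128554 N.
29250.0 − 128554 ≈ -99300 N.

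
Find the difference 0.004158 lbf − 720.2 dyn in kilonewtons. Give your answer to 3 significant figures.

1.13e-5 kilonewtons

0.004158 lbf = 1.84957e-5 kN and 720.2 dyn = 7.20200e-6 kN.
1.84957e-5 − 7.20200e-6 ≈ 1.13e-5 kN.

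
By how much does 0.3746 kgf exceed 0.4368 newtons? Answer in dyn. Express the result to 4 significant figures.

323700 dyn

0.3746 kgf = 367357 dyn and 0.4368 N = 43680.0 dyn.
367357 − 43680.0 ≈ 323700 dyn.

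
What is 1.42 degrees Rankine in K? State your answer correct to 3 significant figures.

°R = K × 9/5.
Applying the formula gives 0.789 K.

0.789 kelvins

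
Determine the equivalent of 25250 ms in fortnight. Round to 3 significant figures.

2.09 × 10^-5 fortnights

1 millisecond = 8.26720 × 10^-10 fortnight.
25250 × 8.26720 × 10^-10 ≈ 2.09 × 10^-5 fortnight.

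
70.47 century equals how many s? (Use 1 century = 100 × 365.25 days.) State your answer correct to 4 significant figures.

1 century = 3.15576e+9 s.
Thus 70.47 × 3.15576e+9 ≈ 2.224e+11 s.

2.224e+11 s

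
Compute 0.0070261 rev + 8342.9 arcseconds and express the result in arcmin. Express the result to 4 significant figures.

290.8 arcmin

0.0070261 rev = 151.764 arcmin and 8342.9 arcsec = 139.048 arcmin.
151.764 + 139.048 ≈ 290.8 arcmin.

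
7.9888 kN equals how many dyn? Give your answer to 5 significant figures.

7.9888e+8 dynes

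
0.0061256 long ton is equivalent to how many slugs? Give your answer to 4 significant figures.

0.4265 slug

1 long ton = 69.6213 slug.
So 0.0061256 × 69.6213 ≈ 0.4265 slug.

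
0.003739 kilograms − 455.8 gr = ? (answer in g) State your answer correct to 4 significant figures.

-25.80 g

0.003739 kg = 3.73900 g and 455.8 gr = 29.5353 g.
3.73900 − 29.5353 ≈ -25.80 g.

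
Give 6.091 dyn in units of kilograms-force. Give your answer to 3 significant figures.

1 dyne = 1.01972 × 10^-6 kilograms-force.
So 6.091 × 1.01972 × 10^-6 ≈ 6.21 × 10^-6 kgf.

6.21 × 10^-6 kgf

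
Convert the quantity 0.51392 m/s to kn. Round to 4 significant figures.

0.9990 kn

1 meter per second = 1.94384 knots.
Thus 0.51392 × 1.94384 ≈ 0.9990 kn.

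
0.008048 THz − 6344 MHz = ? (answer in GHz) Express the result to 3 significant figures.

1.70 gigahertz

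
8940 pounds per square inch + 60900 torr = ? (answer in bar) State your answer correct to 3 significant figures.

698 bar

8940 psi = 616.391 bar and 60900 torr = 81.1933 bar.
616.391 + 81.1933 ≈ 698 bar.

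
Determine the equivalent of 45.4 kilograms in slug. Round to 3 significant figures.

1 kg = 0.0685218 slugs.
Then 45.4 × 0.0685218 ≈ 3.11 slug.

3.11 slug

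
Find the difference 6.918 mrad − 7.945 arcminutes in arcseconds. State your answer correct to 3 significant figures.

950 arcsec

6.918 mrad = 1426.94 arcsec and 7.945 arcmin = 476.700 arcsec.
1426.94 − 476.700 ≈ 950 arcsec.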